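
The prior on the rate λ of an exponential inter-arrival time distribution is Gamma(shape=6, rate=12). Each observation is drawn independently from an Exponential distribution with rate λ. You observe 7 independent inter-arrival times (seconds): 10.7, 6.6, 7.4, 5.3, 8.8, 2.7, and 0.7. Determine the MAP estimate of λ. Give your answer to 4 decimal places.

λ̂_MAP = 0.2214

The Exponential(rate=λ) likelihood is ∝ λ^n e^(−λΣtᵢ). Here n = 7 and Σtᵢ = 10.7 + 6.6 + 7.4 + 5.3 + 8.8 + 2.7 + 0.7 = 42.2.
Posterior ∝ λ^5e^(−12λ) · λ^7e^(−42.2λ) = λ^12e^(−54.2λ), i.e. Gamma(13, 54.2).
Mode = (a−1)/b = 12/54.2 ≈ 0.2214.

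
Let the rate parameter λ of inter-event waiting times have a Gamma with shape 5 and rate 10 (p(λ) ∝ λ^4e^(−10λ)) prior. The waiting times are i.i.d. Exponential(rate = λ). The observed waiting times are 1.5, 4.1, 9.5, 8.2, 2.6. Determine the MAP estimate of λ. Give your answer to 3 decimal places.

The Exponential(rate=λ) likelihood is ∝ λ^n e^(−λΣtᵢ). Here n = 5 and Σtᵢ = 1.5 + 4.1 + 9.5 + 8.2 + 2.6 = 25.9.
Posterior ∝ λ^4e^(−10λ) · λ^5e^(−25.9λ) = λ^9e^(−35.9λ), i.e. Gamma(10, 35.9).
Mode = (a−1)/b = 9/35.9 ≈ 0.251.

λ̂_MAP = 0.251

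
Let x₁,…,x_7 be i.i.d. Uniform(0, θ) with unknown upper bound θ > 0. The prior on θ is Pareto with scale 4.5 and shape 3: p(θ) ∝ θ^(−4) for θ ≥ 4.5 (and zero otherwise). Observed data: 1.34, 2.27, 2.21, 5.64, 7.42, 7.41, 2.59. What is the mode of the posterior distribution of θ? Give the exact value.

The Uniform(0, θ) likelihood is θ^(−n) for θ ≥ max(xᵢ), zero otherwise. Here max(xᵢ) = 7.42.
Posterior ∝ θ^(−4) · θ^(−7) = θ^(−11) on θ ≥ max(4.5, 7.42) = 7.42.
This density is strictly decreasing in θ, so the posterior mode lies at the lower boundary of the support.

θ̂_MAP = 7.42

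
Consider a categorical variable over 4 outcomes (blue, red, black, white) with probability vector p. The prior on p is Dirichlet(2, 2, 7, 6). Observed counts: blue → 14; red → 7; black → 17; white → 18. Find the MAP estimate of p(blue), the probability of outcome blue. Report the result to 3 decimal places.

The posterior is Dirichlet(αᵢ + nᵢ) = Dirichlet(16, 9, 24, 24).
For a Dirichlet(a₁,…,a_K) with all aᵢ > 1, the mode has j-th component (aⱼ − 1)/(Σaᵢ − K).
Here Σaᵢ = 73 and K = 4, so p(blue) = (16 − 1)/(73 − 4) = 15/69 ≈ 0.217.

MAP estimate of p(blue) = 0.217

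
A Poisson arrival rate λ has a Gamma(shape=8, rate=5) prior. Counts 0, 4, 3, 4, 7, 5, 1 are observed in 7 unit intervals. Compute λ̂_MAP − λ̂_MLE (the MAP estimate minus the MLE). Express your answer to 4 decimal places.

Σxᵢ = 24. Posterior is Gamma(32, 12); MAP = (32−1)/12 = 31/12 ≈ 2.58333.
MLE = x̄ = 24/7 ≈ 3.42857.
Difference = 31/12 − 24/7 = -71/84 ≈ -0.8452.

MAP − MLE = -0.8452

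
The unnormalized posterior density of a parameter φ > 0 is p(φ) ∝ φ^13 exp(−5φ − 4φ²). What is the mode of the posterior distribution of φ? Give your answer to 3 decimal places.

ℓ'(φ) = 13/φ − 5 − 8φ. Setting this to zero and multiplying by φ: 8φ² + 5φ − 13 = 0.
φ = (−5 + √(5² + 4·8·13)) / (2·8) = (−5 + √441) / 16 = (−5 + 21)/16 = 1.
ℓ''(φ) = −13/φ² − 8 < 0, confirming a maximum.

φ̂_MAP = 1.000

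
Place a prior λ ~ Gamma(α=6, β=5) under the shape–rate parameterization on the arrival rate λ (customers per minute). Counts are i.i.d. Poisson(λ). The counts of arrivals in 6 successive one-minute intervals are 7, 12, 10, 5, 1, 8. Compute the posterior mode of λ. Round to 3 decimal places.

Σxᵢ = 7+12+10+5+1+8 = 43, with n = 6.
Posterior ∝ λ^5e^(−5λ) · λ^43e^(−6λ) = λ^48e^(−11λ), i.e. Gamma(shape=49, rate=11).
The mode of a Gamma(a, b) with a ≥ 1 (shape–rate) is (a−1)/b = 48/11 ≈ 4.364.

λ̂_MAP = 4.364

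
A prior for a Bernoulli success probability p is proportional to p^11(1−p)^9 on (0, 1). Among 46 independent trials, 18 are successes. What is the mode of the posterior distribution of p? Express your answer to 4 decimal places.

p̂_MAP = 0.4394

The prior density ∝ p^11(1−p)^9 is the kernel of Beta(12, 10).
Data: 18 successes in 46 trials. The binomial likelihood contributes p^18(1−p)^28, so the posterior is Beta(12+18, 10+28) = Beta(30, 38).
For Beta(a, b) with a, b > 1 the mode is (a−1)/(a+b−2) = 29/66 ≈ 0.4394.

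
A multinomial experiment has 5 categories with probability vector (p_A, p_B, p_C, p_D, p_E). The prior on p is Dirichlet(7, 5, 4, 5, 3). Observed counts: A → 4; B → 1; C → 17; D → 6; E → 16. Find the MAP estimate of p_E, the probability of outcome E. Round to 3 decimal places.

The posterior is Dirichlet(αᵢ + nᵢ) = Dirichlet(11, 6, 21, 11, 19).
For a Dirichlet(a₁,…,a_K) with all aᵢ > 1, the mode has j-th component (aⱼ − 1)/(Σaᵢ − K).
Here Σaᵢ = 68 and K = 5, so p_E = (19 − 1)/(68 − 5) = 18/63 ≈ 0.286.

MAP estimate of p_E = 0.286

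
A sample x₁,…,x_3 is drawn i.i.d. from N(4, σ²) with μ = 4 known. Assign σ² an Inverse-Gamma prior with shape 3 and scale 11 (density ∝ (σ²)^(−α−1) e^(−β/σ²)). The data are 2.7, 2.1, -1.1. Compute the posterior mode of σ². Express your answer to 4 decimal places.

σ̂²_MAP = 4.8464

Sum of squared deviations about the known mean: SS = (2.7−4)² + (2.1−4)² + (-1.1−4)² = 31.31.
The Normal likelihood contributes (σ²)^(−n/2) exp(−SS/(2σ²)), so the posterior is Inverse-Gamma(α + n/2, β + SS/2) = Inverse-Gamma(4.5, 26.655).
The mode of Inverse-Gamma(a, b) is b/(a+1) = 26.655/5.5 ≈ 4.8464.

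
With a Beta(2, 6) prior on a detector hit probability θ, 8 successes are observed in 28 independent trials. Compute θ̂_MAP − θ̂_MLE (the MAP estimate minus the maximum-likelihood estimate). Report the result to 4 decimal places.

MAP − MLE = -0.0210

Posterior is Beta(10, 26); MAP = (10−1)/(36−2) = 9/34 ≈ 0.26471.
MLE ignores the prior: θ̂_MLE = k/n = 8/28 ≈ 0.28571.
Difference = 9/34 − 8/28 = -5/238 ≈ -0.0210.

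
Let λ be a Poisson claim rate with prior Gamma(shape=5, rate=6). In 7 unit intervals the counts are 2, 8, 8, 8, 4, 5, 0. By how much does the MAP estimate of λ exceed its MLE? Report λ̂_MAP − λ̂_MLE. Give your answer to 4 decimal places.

Σxᵢ = 35. Posterior is Gamma(40, 13); MAP = (40−1)/13 = 39/13 ≈ 3.00000.
MLE = x̄ = 35/7 ≈ 5.00000.
Difference = 39/13 − 35/7 = -2 ≈ -2.0000.

MAP − MLE = -2.0000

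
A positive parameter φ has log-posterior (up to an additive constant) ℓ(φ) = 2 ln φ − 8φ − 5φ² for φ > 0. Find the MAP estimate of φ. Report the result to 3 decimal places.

φ̂_MAP = 0.200

ℓ'(φ) = 2/φ − 8 − 10φ. Setting this to zero and multiplying by φ: 10φ² + 8φ − 2 = 0.
φ = (−8 + √(8² + 4·10·2)) / (2·10) = (−8 + √144) / 20 = (−8 + 12)/20 = 1/5.
ℓ''(φ) = −2/φ² − 10 < 0, confirming a maximum.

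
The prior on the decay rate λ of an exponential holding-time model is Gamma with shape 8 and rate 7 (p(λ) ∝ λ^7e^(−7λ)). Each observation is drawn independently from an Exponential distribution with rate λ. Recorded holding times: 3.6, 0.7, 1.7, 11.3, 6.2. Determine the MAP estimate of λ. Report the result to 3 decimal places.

The Exponential(rate=λ) likelihood is ∝ λ^n e^(−λΣtᵢ). Here n = 5 and Σtᵢ = 3.6 + 0.7 + 1.7 + 11.3 + 6.2 = 23.5.
Posterior ∝ λ^7e^(−7λ) · λ^5e^(−23.5λ) = λ^12e^(−30.5λ), i.e. Gamma(13, 30.5).
Mode = (a−1)/b = 12/30.5 ≈ 0.393.

λ̂_MAP = 0.393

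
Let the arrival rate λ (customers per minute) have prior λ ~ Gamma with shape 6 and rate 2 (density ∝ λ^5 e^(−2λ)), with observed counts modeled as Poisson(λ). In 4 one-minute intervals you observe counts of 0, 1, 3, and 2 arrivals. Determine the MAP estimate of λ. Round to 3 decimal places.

Σxᵢ = 0+1+3+2 = 6, with n = 4.
Posterior ∝ λ^5e^(−2λ) · λ^6e^(−4λ) = λ^11e^(−6λ), i.e. Gamma(shape=12, rate=6).
The mode of a Gamma(a, b) with a ≥ 1 (shape–rate) is (a−1)/b = 11/6 ≈ 1.833.

λ̂_MAP = 1.833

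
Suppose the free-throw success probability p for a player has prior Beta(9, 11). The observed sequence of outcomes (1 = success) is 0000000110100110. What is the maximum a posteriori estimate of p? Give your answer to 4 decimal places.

p̂_MAP = 0.3824

Prior: Beta(9, 11).
Data: 5 successes in 16 trials (from the sequence). The binomial likelihood contributes p^5(1−p)^11, so the posterior is Beta(9+5, 11+11) = Beta(14, 22).
For Beta(a, b) with a, b > 1 the mode is (a−1)/(a+b−2) = 13/34 ≈ 0.3824.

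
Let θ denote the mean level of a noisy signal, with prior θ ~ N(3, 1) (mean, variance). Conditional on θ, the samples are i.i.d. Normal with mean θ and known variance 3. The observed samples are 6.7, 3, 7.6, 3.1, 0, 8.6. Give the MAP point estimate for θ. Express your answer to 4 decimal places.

n = 6; x̄ = (6.7 + 3 + 7.6 + 3.1 + 0 + 8.6)/6 = 29/6 = 29/6 ≈ 4.8333.
For a Normal prior and Normal likelihood with known variance, the posterior is Normal; its mode equals its mean, the precision-weighted average.
Prior precision 1/σ₀² = 1/1 = 1; data precision n/σ² = 6/3 = 2.
θ̂ = (1·3 + 2·(29/6)) / (1 + 2) = (38/3)/3 = 38/9 ≈ 4.2222.

θ̂_MAP = 4.2222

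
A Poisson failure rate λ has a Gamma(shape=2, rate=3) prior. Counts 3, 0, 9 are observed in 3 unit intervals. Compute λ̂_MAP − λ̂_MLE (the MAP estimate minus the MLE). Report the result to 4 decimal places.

Σxᵢ = 12. Posterior is Gamma(14, 6); MAP = (14−1)/6 = 13/6 ≈ 2.16667.
MLE = x̄ = 12/3 ≈ 4.00000.
Difference = 13/6 − 12/3 = -11/6 ≈ -1.8333.

MAP − MLE = -1.8333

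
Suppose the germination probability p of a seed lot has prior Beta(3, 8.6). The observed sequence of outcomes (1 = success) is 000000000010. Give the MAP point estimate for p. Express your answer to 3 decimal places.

p̂_MAP = 0.139

Prior: Beta(3, 8.6).
Data: 1 success in 12 trials (from the sequence). The binomial likelihood contributes p(1−p)^11, so the posterior is Beta(3+1, 8.6+11) = Beta(4, 19.6).
For Beta(a, b) with a, b > 1 the mode is (a−1)/(a+b−2) = 3/21.6 ≈ 0.139.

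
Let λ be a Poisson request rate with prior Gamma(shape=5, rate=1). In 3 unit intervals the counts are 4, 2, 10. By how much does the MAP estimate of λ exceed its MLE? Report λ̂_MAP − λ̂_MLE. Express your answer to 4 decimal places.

MAP − MLE = -0.3333

Σxᵢ = 16. Posterior is Gamma(21, 4); MAP = (21−1)/4 = 20/4 ≈ 5.00000.
MLE = x̄ = 16/3 ≈ 5.33333.
Difference = 20/4 − 16/3 = -1/3 ≈ -0.3333.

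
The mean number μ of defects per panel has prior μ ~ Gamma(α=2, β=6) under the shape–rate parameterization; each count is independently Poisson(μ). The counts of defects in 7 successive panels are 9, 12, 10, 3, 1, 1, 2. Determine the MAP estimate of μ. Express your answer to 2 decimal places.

Σxᵢ = 9+12+10+3+1+1+2 = 38, with n = 7.
Posterior ∝ μe^(−6μ) · μ^38e^(−7μ) = μ^39e^(−13μ), i.e. Gamma(shape=40, rate=13).
The mode of a Gamma(a, b) with a ≥ 1 (shape–rate) is (a−1)/b = 39/13 ≈ 3.00.

μ̂_MAP = 3.00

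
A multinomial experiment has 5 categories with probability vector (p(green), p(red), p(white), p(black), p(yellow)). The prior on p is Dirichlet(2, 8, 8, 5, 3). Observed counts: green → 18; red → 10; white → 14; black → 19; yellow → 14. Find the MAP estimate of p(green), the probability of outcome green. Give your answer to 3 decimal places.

The posterior is Dirichlet(αᵢ + nᵢ) = Dirichlet(20, 18, 22, 24, 17).
For a Dirichlet(a₁,…,a_K) with all aᵢ > 1, the mode has j-th component (aⱼ − 1)/(Σaᵢ − K).
Here Σaᵢ = 101 and K = 5, so p(green) = (20 − 1)/(101 − 5) = 19/96 ≈ 0.198.

MAP estimate of p(green) = 0.198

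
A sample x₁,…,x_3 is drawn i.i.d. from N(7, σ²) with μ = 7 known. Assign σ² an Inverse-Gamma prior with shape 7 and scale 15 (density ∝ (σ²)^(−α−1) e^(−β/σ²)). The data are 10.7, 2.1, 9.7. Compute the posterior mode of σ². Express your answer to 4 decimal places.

Sum of squared deviations about the known mean: SS = (10.7−7)² + (2.1−7)² + (9.7−7)² = 44.99.
The Normal likelihood contributes (σ²)^(−n/2) exp(−SS/(2σ²)), so the posterior is Inverse-Gamma(α + n/2, β + SS/2) = Inverse-Gamma(8.5, 37.495).
The mode of Inverse-Gamma(a, b) is b/(a+1) = 37.495/9.5 ≈ 3.9468.

σ̂²_MAP = 3.9468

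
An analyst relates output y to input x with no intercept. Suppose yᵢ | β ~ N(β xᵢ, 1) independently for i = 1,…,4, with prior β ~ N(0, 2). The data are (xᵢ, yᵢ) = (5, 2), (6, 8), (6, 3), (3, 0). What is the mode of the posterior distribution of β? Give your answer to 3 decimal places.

log p(β | y) = −Σ(yᵢ − βxᵢ)²/(2·1) − β²/(2·2) + const.
Setting the derivative to zero: Σxᵢ(yᵢ − βxᵢ)/1 − β/2 = 0, so β = Σxᵢyᵢ / (Σxᵢ² + σ²/τ²).
Σxᵢyᵢ = 5·2 + 6·8 + 6·3 + 3·0 = 76; Σxᵢ² = 106; σ²/τ² = 0.5.
β̂_MAP = 76 / (106 + 0.5) = 76/106.5 ≈ 0.714.

β̂_MAP = 0.714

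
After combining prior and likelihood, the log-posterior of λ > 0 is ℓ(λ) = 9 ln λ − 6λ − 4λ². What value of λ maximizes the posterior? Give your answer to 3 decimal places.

λ̂_MAP = 0.750

ℓ'(λ) = 9/λ − 6 − 8λ. Setting this to zero and multiplying by λ: 8λ² + 6λ − 9 = 0.
λ = (−6 + √(6² + 4·8·9)) / (2·8) = (−6 + √324) / 16 = (−6 + 18)/16 = 3/4.
ℓ''(λ) = −9/λ² − 8 < 0, confirming a maximum.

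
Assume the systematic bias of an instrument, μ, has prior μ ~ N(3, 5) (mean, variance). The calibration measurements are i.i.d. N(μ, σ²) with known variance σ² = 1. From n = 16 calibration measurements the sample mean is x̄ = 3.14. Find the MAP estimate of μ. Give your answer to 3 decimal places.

μ̂_MAP = 3.138

n = 16, x̄ = 3.14.
For a Normal prior and Normal likelihood with known variance, the posterior is Normal; its mode equals its mean, the precision-weighted average.
Prior precision 1/σ₀² = 1/5 = 0.2; data precision n/σ² = 16/1 = 16.
μ̂ = (0.2·3 + 16·3.14) / (0.2 + 16) = 50.84/16.2 = 1271/405 ≈ 3.138.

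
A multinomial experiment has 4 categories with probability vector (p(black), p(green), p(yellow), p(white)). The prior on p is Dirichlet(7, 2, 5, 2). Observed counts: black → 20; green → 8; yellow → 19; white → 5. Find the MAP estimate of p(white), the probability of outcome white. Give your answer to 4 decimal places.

The posterior is Dirichlet(αᵢ + nᵢ) = Dirichlet(27, 10, 24, 7).
For a Dirichlet(a₁,…,a_K) with all aᵢ > 1, the mode has j-th component (aⱼ − 1)/(Σaᵢ − K).
Here Σaᵢ = 68 and K = 4, so p(white) = (7 − 1)/(68 − 4) = 6/64 ≈ 0.0938.

MAP estimate of p(white) = 0.0938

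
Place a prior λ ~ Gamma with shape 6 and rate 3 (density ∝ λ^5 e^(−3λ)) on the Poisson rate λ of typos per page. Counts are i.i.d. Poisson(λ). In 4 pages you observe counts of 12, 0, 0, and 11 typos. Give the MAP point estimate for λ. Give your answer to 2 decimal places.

Σxᵢ = 12+0+0+11 = 23, with n = 4.
Posterior ∝ λ^5e^(−3λ) · λ^23e^(−4λ) = λ^28e^(−7λ), i.e. Gamma(shape=29, rate=7).
The mode of a Gamma(a, b) with a ≥ 1 (shape–rate) is (a−1)/b = 28/7 ≈ 4.00.

λ̂_MAP = 4.00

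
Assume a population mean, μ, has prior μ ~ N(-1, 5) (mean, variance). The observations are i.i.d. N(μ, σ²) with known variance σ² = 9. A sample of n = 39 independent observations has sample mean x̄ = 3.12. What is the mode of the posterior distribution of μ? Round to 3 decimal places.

n = 39, x̄ = 3.12.
For a Normal prior and Normal likelihood with known variance, the posterior is Normal; its mode equals its mean, the precision-weighted average.
Prior precision 1/σ₀² = 1/5 = 0.2; data precision n/σ² = 39/9 = 13/3.
μ̂ = (0.2·(-1) + (13/3)·3.12) / (0.2 + 13/3) = 13.32/(68/15) = 999/340 ≈ 2.938.

μ̂_MAP = 2.938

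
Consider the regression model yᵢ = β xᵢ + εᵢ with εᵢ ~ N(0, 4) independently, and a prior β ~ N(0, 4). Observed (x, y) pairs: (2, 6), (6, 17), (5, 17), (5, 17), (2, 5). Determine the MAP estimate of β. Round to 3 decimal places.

β̂_MAP = 3.095

log p(β | y) = −Σ(yᵢ − βxᵢ)²/(2·4) − β²/(2·4) + const.
Setting the derivative to zero: Σxᵢ(yᵢ − βxᵢ)/4 − β/4 = 0, so β = Σxᵢyᵢ / (Σxᵢ² + σ²/τ²).
Σxᵢyᵢ = 2·6 + 6·17 + 5·17 + 5·17 + 2·5 = 294; Σxᵢ² = 94; σ²/τ² = 1.
β̂_MAP = 294 / (94 + 1) = 294/95 ≈ 3.095.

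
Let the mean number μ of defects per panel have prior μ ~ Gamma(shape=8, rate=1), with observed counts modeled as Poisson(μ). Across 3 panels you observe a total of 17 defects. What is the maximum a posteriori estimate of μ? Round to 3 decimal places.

μ̂_MAP = 6.000

Σxᵢ = 17, n = 3.
Posterior ∝ μ^7e^(−1μ) · μ^17e^(−3μ) = μ^24e^(−4μ), i.e. Gamma(shape=25, rate=4).
The mode of a Gamma(a, b) with a ≥ 1 (shape–rate) is (a−1)/b = 24/4 ≈ 6.000.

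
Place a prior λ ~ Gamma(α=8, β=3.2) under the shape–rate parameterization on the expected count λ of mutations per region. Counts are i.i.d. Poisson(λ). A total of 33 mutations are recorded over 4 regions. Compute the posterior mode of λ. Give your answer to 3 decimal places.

λ̂_MAP = 5.556

Σxᵢ = 33, n = 4.
Posterior ∝ λ^7e^(−3.2λ) · λ^33e^(−4λ) = λ^40e^(−7.2λ), i.e. Gamma(shape=41, rate=7.2).
The mode of a Gamma(a, b) with a ≥ 1 (shape–rate) is (a−1)/b = 40/7.2 ≈ 5.556.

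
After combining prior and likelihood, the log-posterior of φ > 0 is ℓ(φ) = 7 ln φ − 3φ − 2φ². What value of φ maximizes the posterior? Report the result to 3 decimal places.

φ̂_MAP = 1.000

ℓ'(φ) = 7/φ − 3 − 4φ. Setting this to zero and multiplying by φ: 4φ² + 3φ − 7 = 0.
φ = (−3 + √(3² + 4·4·7)) / (2·4) = (−3 + √121) / 8 = (−3 + 11)/8 = 1.
ℓ''(φ) = −7/φ² − 4 < 0, confirming a maximum.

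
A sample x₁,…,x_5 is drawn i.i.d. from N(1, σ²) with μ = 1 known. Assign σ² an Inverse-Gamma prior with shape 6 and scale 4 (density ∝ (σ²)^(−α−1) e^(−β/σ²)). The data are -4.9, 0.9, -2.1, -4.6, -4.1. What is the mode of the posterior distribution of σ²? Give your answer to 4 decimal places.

σ̂²_MAP = 5.7789

Sum of squared deviations about the known mean: SS = (-4.9−1)² + (0.9−1)² + (-2.1−1)² + (-4.6−1)² + (-4.1−1)² = 101.8.
The Normal likelihood contributes (σ²)^(−n/2) exp(−SS/(2σ²)), so the posterior is Inverse-Gamma(α + n/2, β + SS/2) = Inverse-Gamma(8.5, 54.9).
The mode of Inverse-Gamma(a, b) is b/(a+1) = 54.9/9.5 ≈ 5.7789.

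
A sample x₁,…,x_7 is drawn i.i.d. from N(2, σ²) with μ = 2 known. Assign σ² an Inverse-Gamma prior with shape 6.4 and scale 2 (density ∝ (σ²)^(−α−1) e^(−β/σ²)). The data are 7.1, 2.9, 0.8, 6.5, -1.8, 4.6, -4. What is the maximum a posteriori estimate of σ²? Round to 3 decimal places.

Sum of squared deviations about the known mean: SS = (7.1−2)² + (2.9−2)² + (0.8−2)² + (6.5−2)² + (-1.8−2)² + (4.6−2)² + (-4−2)² = 105.71.
The Normal likelihood contributes (σ²)^(−n/2) exp(−SS/(2σ²)), so the posterior is Inverse-Gamma(α + n/2, β + SS/2) = Inverse-Gamma(9.9, 54.855).
The mode of Inverse-Gamma(a, b) is b/(a+1) = 54.855/10.9 ≈ 5.033.

σ̂²_MAP = 5.033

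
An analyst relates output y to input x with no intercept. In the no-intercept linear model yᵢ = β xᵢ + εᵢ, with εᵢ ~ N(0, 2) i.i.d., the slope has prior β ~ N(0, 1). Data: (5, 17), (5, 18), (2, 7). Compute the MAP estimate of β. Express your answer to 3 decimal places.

log p(β | y) = −Σ(yᵢ − βxᵢ)²/(2·2) − β²/(2·1) + const.
Setting the derivative to zero: Σxᵢ(yᵢ − βxᵢ)/2 − β/1 = 0, so β = Σxᵢyᵢ / (Σxᵢ² + σ²/τ²).
Σxᵢyᵢ = 5·17 + 5·18 + 2·7 = 189; Σxᵢ² = 54; σ²/τ² = 2.
β̂_MAP = 189 / (54 + 2) = 189/56 ≈ 3.375.

β̂_MAP = 3.375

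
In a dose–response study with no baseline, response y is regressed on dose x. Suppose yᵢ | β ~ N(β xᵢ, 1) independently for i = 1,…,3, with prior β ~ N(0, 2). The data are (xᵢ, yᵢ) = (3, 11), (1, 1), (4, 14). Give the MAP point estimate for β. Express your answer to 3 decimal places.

log p(β | y) = −Σ(yᵢ − βxᵢ)²/(2·1) − β²/(2·2) + const.
Setting the derivative to zero: Σxᵢ(yᵢ − βxᵢ)/1 − β/2 = 0, so β = Σxᵢyᵢ / (Σxᵢ² + σ²/τ²).
Σxᵢyᵢ = 3·11 + 1·1 + 4·14 = 90; Σxᵢ² = 26; σ²/τ² = 0.5.
β̂_MAP = 90 / (26 + 0.5) = 90/26.5 ≈ 3.396.

β̂_MAP = 3.396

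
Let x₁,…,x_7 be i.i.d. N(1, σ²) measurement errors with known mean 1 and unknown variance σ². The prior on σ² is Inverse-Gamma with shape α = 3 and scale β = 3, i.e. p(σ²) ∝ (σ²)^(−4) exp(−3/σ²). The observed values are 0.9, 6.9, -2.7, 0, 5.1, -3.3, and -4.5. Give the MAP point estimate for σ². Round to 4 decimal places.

σ̂²_MAP = 8.0707

Sum of squared deviations about the known mean: SS = (0.9−1)² + (6.9−1)² + (-2.7−1)² + (0−1)² + (5.1−1)² + (-3.3−1)² + (-4.5−1)² = 115.06.
The Normal likelihood contributes (σ²)^(−n/2) exp(−SS/(2σ²)), so the posterior is Inverse-Gamma(α + n/2, β + SS/2) = Inverse-Gamma(6.5, 60.53).
The mode of Inverse-Gamma(a, b) is b/(a+1) = 60.53/7.5 ≈ 8.0707.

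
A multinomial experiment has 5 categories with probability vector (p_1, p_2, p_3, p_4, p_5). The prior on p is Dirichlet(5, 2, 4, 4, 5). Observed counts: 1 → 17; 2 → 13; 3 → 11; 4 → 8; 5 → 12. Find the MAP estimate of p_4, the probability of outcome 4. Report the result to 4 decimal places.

MAP estimate: 0.1447

The posterior is Dirichlet(αᵢ + nᵢ) = Dirichlet(22, 15, 15, 12, 17).
For a Dirichlet(a₁,…,a_K) with all aᵢ > 1, the mode has j-th component (aⱼ − 1)/(Σaᵢ − K).
Here Σaᵢ = 81 and K = 5, so p_4 = (12 − 1)/(81 − 5) = 11/76 ≈ 0.1447.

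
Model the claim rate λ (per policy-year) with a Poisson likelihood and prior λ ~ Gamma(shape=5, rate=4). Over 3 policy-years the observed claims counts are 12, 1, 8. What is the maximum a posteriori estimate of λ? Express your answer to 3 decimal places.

Σxᵢ = 12+1+8 = 21, with n = 3.
Posterior ∝ λ^4e^(−4λ) · λ^21e^(−3λ) = λ^25e^(−7λ), i.e. Gamma(shape=26, rate=7).
The mode of a Gamma(a, b) with a ≥ 1 (shape–rate) is (a−1)/b = 25/7 ≈ 3.571.

λ̂_MAP = 3.571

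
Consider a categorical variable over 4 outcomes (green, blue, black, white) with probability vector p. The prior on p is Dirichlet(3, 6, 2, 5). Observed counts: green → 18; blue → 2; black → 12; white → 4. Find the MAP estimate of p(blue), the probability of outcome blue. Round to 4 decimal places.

MAP estimate of p(blue) = 0.1458

The posterior is Dirichlet(αᵢ + nᵢ) = Dirichlet(21, 8, 14, 9).
For a Dirichlet(a₁,…,a_K) with all aᵢ > 1, the mode has j-th component (aⱼ − 1)/(Σaᵢ − K).
Here Σaᵢ = 52 and K = 4, so p(blue) = (8 − 1)/(52 − 4) = 7/48 ≈ 0.1458.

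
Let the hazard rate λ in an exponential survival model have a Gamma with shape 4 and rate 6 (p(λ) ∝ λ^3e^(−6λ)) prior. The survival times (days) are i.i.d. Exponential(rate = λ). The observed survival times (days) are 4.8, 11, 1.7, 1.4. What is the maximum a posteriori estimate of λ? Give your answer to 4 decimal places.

The Exponential(rate=λ) likelihood is ∝ λ^n e^(−λΣtᵢ). Here n = 4 and Σtᵢ = 4.8 + 11 + 1.7 + 1.4 = 18.9.
Posterior ∝ λ^3e^(−6λ) · λ^4e^(−18.9λ) = λ^7e^(−24.9λ), i.e. Gamma(8, 24.9).
Mode = (a−1)/b = 7/24.9 ≈ 0.2811.

λ̂_MAP = 0.2811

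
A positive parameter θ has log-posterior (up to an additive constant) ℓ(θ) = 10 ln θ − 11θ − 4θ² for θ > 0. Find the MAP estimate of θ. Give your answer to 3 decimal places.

ℓ'(θ) = 10/θ − 11 − 8θ. Setting this to zero and multiplying by θ: 8θ² + 11θ − 10 = 0.
θ = (−11 + √(11² + 4·8·10)) / (2·8) = (−11 + √441) / 16 = (−11 + 21)/16 = 5/8.
ℓ''(θ) = −10/θ² − 8 < 0, confirming a maximum.

θ̂_MAP = 0.625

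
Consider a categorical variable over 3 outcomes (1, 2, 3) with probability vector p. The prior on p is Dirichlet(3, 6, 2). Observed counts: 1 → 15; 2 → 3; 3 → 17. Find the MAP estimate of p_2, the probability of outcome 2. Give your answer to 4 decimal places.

MAP estimate: 0.1860

The posterior is Dirichlet(αᵢ + nᵢ) = Dirichlet(18, 9, 19).
For a Dirichlet(a₁,…,a_K) with all aᵢ > 1, the mode has j-th component (aⱼ − 1)/(Σaᵢ − K).
Here Σaᵢ = 46 and K = 3, so p_2 = (9 − 1)/(46 − 3) = 8/43 ≈ 0.1860.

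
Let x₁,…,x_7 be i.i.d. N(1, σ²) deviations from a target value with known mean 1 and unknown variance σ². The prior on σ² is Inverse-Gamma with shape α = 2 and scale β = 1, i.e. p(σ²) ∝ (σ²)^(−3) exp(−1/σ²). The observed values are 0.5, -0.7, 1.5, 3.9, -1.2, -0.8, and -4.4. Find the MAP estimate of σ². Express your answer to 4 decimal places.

Sum of squared deviations about the known mean: SS = (0.5−1)² + (-0.7−1)² + (1.5−1)² + (3.9−1)² + (-1.2−1)² + (-0.8−1)² + (-4.4−1)² = 49.04.
The Normal likelihood contributes (σ²)^(−n/2) exp(−SS/(2σ²)), so the posterior is Inverse-Gamma(α + n/2, β + SS/2) = Inverse-Gamma(5.5, 25.52).
The mode of Inverse-Gamma(a, b) is b/(a+1) = 25.52/6.5 ≈ 3.9262.

σ̂²_MAP = 3.9262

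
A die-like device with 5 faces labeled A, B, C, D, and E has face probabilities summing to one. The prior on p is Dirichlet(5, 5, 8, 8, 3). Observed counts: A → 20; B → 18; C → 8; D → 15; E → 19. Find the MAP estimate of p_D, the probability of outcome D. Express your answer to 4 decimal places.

MAP estimate of p_D = 0.2115

The posterior is Dirichlet(αᵢ + nᵢ) = Dirichlet(25, 23, 16, 23, 22).
For a Dirichlet(a₁,…,a_K) with all aᵢ > 1, the mode has j-th component (aⱼ − 1)/(Σaᵢ − K).
Here Σaᵢ = 109 and K = 5, so p_D = (23 − 1)/(109 − 5) = 22/104 ≈ 0.2115.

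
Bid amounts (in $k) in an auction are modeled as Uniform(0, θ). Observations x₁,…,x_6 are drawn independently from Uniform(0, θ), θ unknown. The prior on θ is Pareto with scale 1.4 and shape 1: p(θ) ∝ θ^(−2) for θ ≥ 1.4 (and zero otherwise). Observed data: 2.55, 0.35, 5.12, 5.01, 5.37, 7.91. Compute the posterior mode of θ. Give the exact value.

θ̂_MAP = 7.91

The Uniform(0, θ) likelihood is θ^(−n) for θ ≥ max(xᵢ), zero otherwise. Here max(xᵢ) = 7.91.
Posterior ∝ θ^(−2) · θ^(−6) = θ^(−8) on θ ≥ max(1.4, 7.91) = 7.91.
This density is strictly decreasing in θ, so the posterior mode lies at the lower boundary of the support.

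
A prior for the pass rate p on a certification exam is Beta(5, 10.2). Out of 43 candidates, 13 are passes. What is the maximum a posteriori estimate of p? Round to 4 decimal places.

p̂_MAP = 0.3025

Prior: Beta(5, 10.2).
Data: 13 successes in 43 trials. The binomial likelihood contributes p^13(1−p)^30, so the posterior is Beta(5+13, 10.2+30) = Beta(18, 40.2).
For Beta(a, b) with a, b > 1 the mode is (a−1)/(a+b−2) = 17/56.2 ≈ 0.3025.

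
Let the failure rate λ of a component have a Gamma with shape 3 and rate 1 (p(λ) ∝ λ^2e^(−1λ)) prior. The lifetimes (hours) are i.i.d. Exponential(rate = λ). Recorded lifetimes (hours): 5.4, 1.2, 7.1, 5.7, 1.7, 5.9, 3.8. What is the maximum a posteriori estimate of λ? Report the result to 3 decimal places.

The Exponential(rate=λ) likelihood is ∝ λ^n e^(−λΣtᵢ). Here n = 7 and Σtᵢ = 5.4 + 1.2 + 7.1 + 5.7 + 1.7 + 5.9 + 3.8 = 30.8.
Posterior ∝ λ^2e^(−1λ) · λ^7e^(−30.8λ) = λ^9e^(−31.8λ), i.e. Gamma(10, 31.8).
Mode = (a−1)/b = 9/31.8 ≈ 0.283.

λ̂_MAP = 0.283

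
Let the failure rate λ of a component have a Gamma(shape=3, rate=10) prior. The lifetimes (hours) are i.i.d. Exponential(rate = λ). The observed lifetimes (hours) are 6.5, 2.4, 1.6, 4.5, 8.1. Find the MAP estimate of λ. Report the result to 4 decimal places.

The Exponential(rate=λ) likelihood is ∝ λ^n e^(−λΣtᵢ). Here n = 5 and Σtᵢ = 6.5 + 2.4 + 1.6 + 4.5 + 8.1 = 23.1.
Posterior ∝ λ^2e^(−10λ) · λ^5e^(−23.1λ) = λ^7e^(−33.1λ), i.e. Gamma(8, 33.1).
Mode = (a−1)/b = 7/33.1 ≈ 0.2115.

λ̂_MAP = 0.2115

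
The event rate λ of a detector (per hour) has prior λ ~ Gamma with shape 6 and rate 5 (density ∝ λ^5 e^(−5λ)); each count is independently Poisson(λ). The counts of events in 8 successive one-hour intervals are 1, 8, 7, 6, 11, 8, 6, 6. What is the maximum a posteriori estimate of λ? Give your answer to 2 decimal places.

Σxᵢ = 1+8+7+6+11+8+6+6 = 53, with n = 8.
Posterior ∝ λ^5e^(−5λ) · λ^53e^(−8λ) = λ^58e^(−13λ), i.e. Gamma(shape=59, rate=13).
The mode of a Gamma(a, b) with a ≥ 1 (shape–rate) is (a−1)/b = 58/13 ≈ 4.46.

λ̂_MAP = 4.46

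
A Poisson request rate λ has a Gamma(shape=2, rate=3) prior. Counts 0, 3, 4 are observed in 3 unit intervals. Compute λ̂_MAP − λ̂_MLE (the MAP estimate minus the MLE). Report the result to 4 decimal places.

MAP − MLE = -1.0000

Σxᵢ = 7. Posterior is Gamma(9, 6); MAP = (9−1)/6 = 8/6 ≈ 1.33333.
MLE = x̄ = 7/3 ≈ 2.33333.
Difference = 8/6 − 7/3 = -1 ≈ -1.0000.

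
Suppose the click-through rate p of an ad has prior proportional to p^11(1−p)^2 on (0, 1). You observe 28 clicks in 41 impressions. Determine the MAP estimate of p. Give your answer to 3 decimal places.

The prior density ∝ p^11(1−p)^2 is the kernel of Beta(12, 3).
Data: 28 successes in 41 trials. The binomial likelihood contributes p^28(1−p)^13, so the posterior is Beta(12+28, 3+13) = Beta(40, 16).
For Beta(a, b) with a, b > 1 the mode is (a−1)/(a+b−2) = 39/54 ≈ 0.722.

p̂_MAP = 0.722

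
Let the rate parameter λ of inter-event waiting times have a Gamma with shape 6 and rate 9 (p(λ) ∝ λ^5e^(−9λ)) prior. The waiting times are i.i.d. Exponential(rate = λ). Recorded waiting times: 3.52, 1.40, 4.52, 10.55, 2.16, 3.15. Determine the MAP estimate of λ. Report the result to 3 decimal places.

The Exponential(rate=λ) likelihood is ∝ λ^n e^(−λΣtᵢ). Here n = 6 and Σtᵢ = 3.52 + 1.40 + 4.52 + 10.55 + 2.16 + 3.15 = 25.30.
Posterior ∝ λ^5e^(−9λ) · λ^6e^(−25.30λ) = λ^11e^(−34.30λ), i.e. Gamma(12, 34.30).
Mode = (a−1)/b = 11/34.30 ≈ 0.321.

λ̂_MAP = 0.321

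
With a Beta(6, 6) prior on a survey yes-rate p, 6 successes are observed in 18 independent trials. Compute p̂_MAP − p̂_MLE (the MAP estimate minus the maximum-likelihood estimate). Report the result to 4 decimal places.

Posterior is Beta(12, 18); MAP = (12−1)/(30−2) = 11/28 ≈ 0.39286.
MLE ignores the prior: p̂_MLE = k/n = 6/18 ≈ 0.33333.
Difference = 11/28 − 6/18 = 5/84 ≈ 0.0595.

MAP − MLE = 0.0595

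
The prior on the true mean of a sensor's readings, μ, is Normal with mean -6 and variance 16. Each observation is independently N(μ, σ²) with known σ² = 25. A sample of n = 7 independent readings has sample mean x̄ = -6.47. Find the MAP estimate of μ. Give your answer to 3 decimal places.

n = 7, x̄ = -6.47.
For a Normal prior and Normal likelihood with known variance, the posterior is Normal; its mode equals its mean, the precision-weighted average.
Prior precision 1/σ₀² = 1/16 = 0.0625; data precision n/σ² = 7/25 = 0.28.
μ̂ = (0.0625·(-6) + 0.28·(-6.47)) / (0.0625 + 0.28) = (-2.1866)/0.3425 = -21866/3425 ≈ -6.384.

μ̂_MAP = -6.384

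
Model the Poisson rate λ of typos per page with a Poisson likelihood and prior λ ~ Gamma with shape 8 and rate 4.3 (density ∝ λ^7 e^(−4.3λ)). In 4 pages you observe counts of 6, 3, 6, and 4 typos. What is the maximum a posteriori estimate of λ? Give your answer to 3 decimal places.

Σxᵢ = 6+3+6+4 = 19, with n = 4.
Posterior ∝ λ^7e^(−4.3λ) · λ^19e^(−4λ) = λ^26e^(−8.3λ), i.e. Gamma(shape=27, rate=8.3).
The mode of a Gamma(a, b) with a ≥ 1 (shape–rate) is (a−1)/b = 26/8.3 ≈ 3.133.

λ̂_MAP = 3.133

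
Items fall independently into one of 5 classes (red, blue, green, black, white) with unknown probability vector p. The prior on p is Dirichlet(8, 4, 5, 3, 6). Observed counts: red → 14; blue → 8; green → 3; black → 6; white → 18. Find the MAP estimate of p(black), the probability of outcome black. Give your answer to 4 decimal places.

MAP estimate of p(black) = 0.1143

The posterior is Dirichlet(αᵢ + nᵢ) = Dirichlet(22, 12, 8, 9, 24).
For a Dirichlet(a₁,…,a_K) with all aᵢ > 1, the mode has j-th component (aⱼ − 1)/(Σaᵢ − K).
Here Σaᵢ = 75 and K = 5, so p(black) = (9 − 1)/(75 − 5) = 8/70 ≈ 0.1143.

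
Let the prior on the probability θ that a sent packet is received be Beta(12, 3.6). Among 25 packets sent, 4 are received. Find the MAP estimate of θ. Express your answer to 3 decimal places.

θ̂_MAP = 0.389

Prior: Beta(12, 3.6).
Data: 4 successes in 25 trials. The binomial likelihood contributes θ^4(1−θ)^21, so the posterior is Beta(12+4, 3.6+21) = Beta(16, 24.6).
For Beta(a, b) with a, b > 1 the mode is (a−1)/(a+b−2) = 15/38.6 ≈ 0.389.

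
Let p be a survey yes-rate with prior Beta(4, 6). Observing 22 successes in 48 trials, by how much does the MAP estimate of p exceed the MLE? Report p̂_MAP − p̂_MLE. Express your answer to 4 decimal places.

Posterior is Beta(26, 32); MAP = (26−1)/(58−2) = 25/56 ≈ 0.44643.
MLE ignores the prior: p̂_MLE = k/n = 22/48 ≈ 0.45833.
Difference = 25/56 − 22/48 = -1/84 ≈ -0.0119.

MAP − MLE = -0.0119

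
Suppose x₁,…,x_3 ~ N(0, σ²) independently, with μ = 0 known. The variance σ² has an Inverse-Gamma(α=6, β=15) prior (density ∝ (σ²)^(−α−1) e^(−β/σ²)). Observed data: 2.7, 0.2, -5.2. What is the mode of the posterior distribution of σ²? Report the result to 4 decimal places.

Sum of squared deviations about the known mean: SS = (2.7−0)² + (0.2−0)² + (-5.2−0)² = 34.37.
The Normal likelihood contributes (σ²)^(−n/2) exp(−SS/(2σ²)), so the posterior is Inverse-Gamma(α + n/2, β + SS/2) = Inverse-Gamma(7.5, 32.185).
The mode of Inverse-Gamma(a, b) is b/(a+1) = 32.185/8.5 ≈ 3.7865.

σ̂²_MAP = 3.7865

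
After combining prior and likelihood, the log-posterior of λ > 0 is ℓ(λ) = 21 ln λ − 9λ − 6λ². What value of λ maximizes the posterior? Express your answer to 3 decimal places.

λ̂_MAP = 1.000

ℓ'(λ) = 21/λ − 9 − 12λ. Setting this to zero and multiplying by λ: 12λ² + 9λ − 21 = 0.
λ = (−9 + √(9² + 4·12·21)) / (2·12) = (−9 + √1089) / 24 = (−9 + 33)/24 = 1.
ℓ''(λ) = −21/λ² − 12 < 0, confirming a maximum.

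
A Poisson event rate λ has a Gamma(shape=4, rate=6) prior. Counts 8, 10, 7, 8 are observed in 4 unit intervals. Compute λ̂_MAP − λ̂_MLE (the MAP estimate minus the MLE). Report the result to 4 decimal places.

Σxᵢ = 33. Posterior is Gamma(37, 10); MAP = (37−1)/10 = 36/10 ≈ 3.60000.
MLE = x̄ = 33/4 ≈ 8.25000.
Difference = 36/10 − 33/4 = -93/20 ≈ -4.6500.

MAP − MLE = -4.6500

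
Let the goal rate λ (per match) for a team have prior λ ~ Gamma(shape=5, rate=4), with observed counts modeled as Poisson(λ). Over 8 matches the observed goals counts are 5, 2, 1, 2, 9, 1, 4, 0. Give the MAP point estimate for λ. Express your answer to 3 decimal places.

Σxᵢ = 5+2+1+2+9+1+4+0 = 24, with n = 8.
Posterior ∝ λ^4e^(−4λ) · λ^24e^(−8λ) = λ^28e^(−12λ), i.e. Gamma(shape=29, rate=12).
The mode of a Gamma(a, b) with a ≥ 1 (shape–rate) is (a−1)/b = 28/12 ≈ 2.333.

λ̂_MAP = 2.333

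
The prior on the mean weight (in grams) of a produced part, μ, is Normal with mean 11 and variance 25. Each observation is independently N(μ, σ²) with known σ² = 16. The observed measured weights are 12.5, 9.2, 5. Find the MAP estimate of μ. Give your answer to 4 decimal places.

μ̂_MAP = 9.2692

n = 3; x̄ = (12.5 + 9.2 + 5)/3 = 26.7/3 = 8.9.
For a Normal prior and Normal likelihood with known variance, the posterior is Normal; its mode equals its mean, the precision-weighted average.
Prior precision 1/σ₀² = 1/25 = 0.04; data precision n/σ² = 3/16 = 0.1875.
μ̂ = (0.04·11 + 0.1875·8.9) / (0.04 + 0.1875) = 2.10875/0.2275 = 241/26 ≈ 9.2692.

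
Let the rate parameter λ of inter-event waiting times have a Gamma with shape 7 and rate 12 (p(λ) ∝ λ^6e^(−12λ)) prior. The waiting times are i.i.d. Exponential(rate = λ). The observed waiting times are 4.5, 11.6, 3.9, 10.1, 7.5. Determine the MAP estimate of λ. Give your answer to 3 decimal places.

λ̂_MAP = 0.222

The Exponential(rate=λ) likelihood is ∝ λ^n e^(−λΣtᵢ). Here n = 5 and Σtᵢ = 4.5 + 11.6 + 3.9 + 10.1 + 7.5 = 37.6.
Posterior ∝ λ^6e^(−12λ) · λ^5e^(−37.6λ) = λ^11e^(−49.6λ), i.e. Gamma(12, 49.6).
Mode = (a−1)/b = 11/49.6 ≈ 0.222.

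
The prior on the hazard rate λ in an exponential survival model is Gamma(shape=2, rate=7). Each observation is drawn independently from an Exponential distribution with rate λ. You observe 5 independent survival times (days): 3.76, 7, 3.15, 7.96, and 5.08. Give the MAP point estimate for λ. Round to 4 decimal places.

λ̂_MAP = 0.1767

The Exponential(rate=λ) likelihood is ∝ λ^n e^(−λΣtᵢ). Here n = 5 and Σtᵢ = 3.76 + 7 + 3.15 + 7.96 + 5.08 = 26.95.
Posterior ∝ λe^(−7λ) · λ^5e^(−26.95λ) = λ^6e^(−33.95λ), i.e. Gamma(7, 33.95).
Mode = (a−1)/b = 6/33.95 ≈ 0.1767.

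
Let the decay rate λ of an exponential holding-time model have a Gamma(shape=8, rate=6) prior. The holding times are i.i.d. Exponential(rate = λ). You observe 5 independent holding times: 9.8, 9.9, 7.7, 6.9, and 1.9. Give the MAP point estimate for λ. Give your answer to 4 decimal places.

The Exponential(rate=λ) likelihood is ∝ λ^n e^(−λΣtᵢ). Here n = 5 and Σtᵢ = 9.8 + 9.9 + 7.7 + 6.9 + 1.9 = 36.2.
Posterior ∝ λ^7e^(−6λ) · λ^5e^(−36.2λ) = λ^12e^(−42.2λ), i.e. Gamma(13, 42.2).
Mode = (a−1)/b = 12/42.2 ≈ 0.2844.

λ̂_MAP = 0.2844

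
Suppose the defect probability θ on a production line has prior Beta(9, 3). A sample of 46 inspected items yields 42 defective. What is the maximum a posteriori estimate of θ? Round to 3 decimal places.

Prior: Beta(9, 3).
Data: 42 successes in 46 trials. The binomial likelihood contributes θ^42(1−θ)^4, so the posterior is Beta(9+42, 3+4) = Beta(51, 7).
For Beta(a, b) with a, b > 1 the mode is (a−1)/(a+b−2) = 50/56 ≈ 0.893.

θ̂_MAP = 0.893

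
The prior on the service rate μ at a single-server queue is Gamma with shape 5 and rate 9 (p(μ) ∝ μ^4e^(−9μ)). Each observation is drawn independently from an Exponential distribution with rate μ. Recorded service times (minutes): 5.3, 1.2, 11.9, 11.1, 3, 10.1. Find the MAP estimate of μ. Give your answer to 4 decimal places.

μ̂_MAP = 0.1938

The Exponential(rate=μ) likelihood is ∝ μ^n e^(−μΣtᵢ). Here n = 6 and Σtᵢ = 5.3 + 1.2 + 11.9 + 11.1 + 3 + 10.1 = 42.6.
Posterior ∝ μ^4e^(−9μ) · μ^6e^(−42.6μ) = μ^10e^(−51.6μ), i.e. Gamma(11, 51.6).
Mode = (a−1)/b = 10/51.6 ≈ 0.1938.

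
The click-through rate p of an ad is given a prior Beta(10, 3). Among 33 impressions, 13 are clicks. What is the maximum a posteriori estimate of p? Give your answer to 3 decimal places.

Prior: Beta(10, 3).
Data: 13 successes in 33 trials. The binomial likelihood contributes p^13(1−p)^20, so the posterior is Beta(10+13, 3+20) = Beta(23, 23).
For Beta(a, b) with a, b > 1 the mode is (a−1)/(a+b−2) = 22/44 ≈ 0.500.

p̂_MAP = 0.500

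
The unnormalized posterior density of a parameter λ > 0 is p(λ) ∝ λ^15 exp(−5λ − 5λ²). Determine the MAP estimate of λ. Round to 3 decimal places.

λ̂_MAP = 1.000

ℓ'(λ) = 15/λ − 5 − 10λ. Setting this to zero and multiplying by λ: 10λ² + 5λ − 15 = 0.
λ = (−5 + √(5² + 4·10·15)) / (2·10) = (−5 + √625) / 20 = (−5 + 25)/20 = 1.
ℓ''(λ) = −15/λ² − 10 < 0, confirming a maximum.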